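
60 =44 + 16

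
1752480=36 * 48680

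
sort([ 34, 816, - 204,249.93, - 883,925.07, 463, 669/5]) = [ - 883,  -  204, 34,669/5, 249.93,463, 816,925.07] 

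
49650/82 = 24825/41 = 605.49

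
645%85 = 50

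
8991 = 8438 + 553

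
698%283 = 132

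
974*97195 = 94667930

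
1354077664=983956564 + 370121100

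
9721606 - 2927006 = 6794600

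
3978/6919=234/407  =  0.57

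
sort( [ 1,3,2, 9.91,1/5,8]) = [ 1/5, 1, 2, 3,8, 9.91]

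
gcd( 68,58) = 2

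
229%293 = 229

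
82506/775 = 106 + 356/775 = 106.46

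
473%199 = 75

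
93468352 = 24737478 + 68730874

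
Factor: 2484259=2484259^1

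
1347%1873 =1347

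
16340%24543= 16340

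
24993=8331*3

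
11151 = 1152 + 9999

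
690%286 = 118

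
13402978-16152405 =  - 2749427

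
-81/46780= - 81/46780 = - 0.00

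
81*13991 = 1133271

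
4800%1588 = 36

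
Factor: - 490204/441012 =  - 3^ ( - 1)*257^( - 1 )*857^1 = -857/771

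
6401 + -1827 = 4574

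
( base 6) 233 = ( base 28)39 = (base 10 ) 93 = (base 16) 5d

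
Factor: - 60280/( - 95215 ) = 2^3* 11^1*139^( - 1 )=88/139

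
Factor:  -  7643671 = -7^1*41^1*26633^1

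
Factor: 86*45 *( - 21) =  - 2^1*3^3*5^1*7^1 * 43^1=- 81270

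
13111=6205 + 6906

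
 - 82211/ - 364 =82211/364 = 225.85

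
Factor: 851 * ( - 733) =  - 623783 = - 23^1*37^1*733^1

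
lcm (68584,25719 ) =205752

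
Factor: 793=13^1* 61^1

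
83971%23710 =12841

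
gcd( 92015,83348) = 1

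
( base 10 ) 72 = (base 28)2G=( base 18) 40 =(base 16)48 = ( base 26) 2K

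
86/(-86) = -1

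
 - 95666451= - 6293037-89373414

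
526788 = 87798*6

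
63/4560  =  21/1520 = 0.01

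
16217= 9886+6331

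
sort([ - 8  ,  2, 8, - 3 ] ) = [ - 8, - 3,2, 8 ] 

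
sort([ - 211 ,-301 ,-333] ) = [ - 333, - 301, - 211] 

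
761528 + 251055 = 1012583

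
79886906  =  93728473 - 13841567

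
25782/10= 2578 + 1/5 = 2578.20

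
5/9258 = 5/9258=0.00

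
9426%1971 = 1542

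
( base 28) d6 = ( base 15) 19A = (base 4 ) 11302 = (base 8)562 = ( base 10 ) 370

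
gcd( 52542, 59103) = 27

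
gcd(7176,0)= 7176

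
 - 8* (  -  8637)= 69096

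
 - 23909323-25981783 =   -  49891106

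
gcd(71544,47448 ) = 24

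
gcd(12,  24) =12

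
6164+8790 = 14954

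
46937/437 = 107 + 178/437  =  107.41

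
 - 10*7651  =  -76510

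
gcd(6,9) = 3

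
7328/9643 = 7328/9643 = 0.76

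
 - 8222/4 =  - 2056 + 1/2=-2055.50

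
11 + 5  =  16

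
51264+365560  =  416824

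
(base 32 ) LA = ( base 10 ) 682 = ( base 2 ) 1010101010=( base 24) 14a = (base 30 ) MM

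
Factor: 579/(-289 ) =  - 3^1*17^( - 2 )*193^1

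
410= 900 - 490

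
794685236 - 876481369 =  -  81796133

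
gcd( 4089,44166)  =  3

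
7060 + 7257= 14317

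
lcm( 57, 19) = 57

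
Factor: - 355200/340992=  - 25/24 = -2^(  -  3 )*3^( - 1 )*5^2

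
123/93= 41/31=1.32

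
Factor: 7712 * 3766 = 2^6*7^1*241^1 * 269^1 = 29043392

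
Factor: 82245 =3^1 * 5^1*5483^1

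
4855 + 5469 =10324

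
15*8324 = 124860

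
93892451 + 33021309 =126913760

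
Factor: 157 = 157^1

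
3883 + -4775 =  - 892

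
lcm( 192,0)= 0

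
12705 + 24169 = 36874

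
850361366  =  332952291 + 517409075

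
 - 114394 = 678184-792578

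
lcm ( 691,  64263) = 64263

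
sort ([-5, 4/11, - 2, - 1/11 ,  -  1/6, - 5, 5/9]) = [  -  5, - 5, - 2, - 1/6, - 1/11,4/11, 5/9]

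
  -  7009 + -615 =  - 7624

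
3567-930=2637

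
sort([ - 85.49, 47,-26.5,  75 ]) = [ - 85.49, - 26.5,47 , 75 ]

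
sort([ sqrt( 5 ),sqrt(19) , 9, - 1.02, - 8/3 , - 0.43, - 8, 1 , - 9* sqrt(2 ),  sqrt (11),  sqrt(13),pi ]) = [ - 9*sqrt( 2)  , - 8, - 8/3, - 1.02,-0.43,1 , sqrt( 5),  pi , sqrt( 11 ), sqrt( 13 ) , sqrt( 19),9 ] 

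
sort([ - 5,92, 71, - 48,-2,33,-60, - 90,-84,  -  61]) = [ - 90 , - 84, - 61, - 60, - 48, - 5, - 2,33,71, 92 ]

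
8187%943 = 643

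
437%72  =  5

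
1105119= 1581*699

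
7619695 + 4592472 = 12212167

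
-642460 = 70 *( - 9178 )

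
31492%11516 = 8460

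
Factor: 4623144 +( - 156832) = 2^3*558289^1 =4466312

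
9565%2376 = 61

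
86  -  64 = 22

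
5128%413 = 172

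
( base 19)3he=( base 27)1PG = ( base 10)1420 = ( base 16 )58C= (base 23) 2FH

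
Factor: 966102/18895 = 2^1*3^1*5^( - 1)*3779^( - 1)  *  161017^1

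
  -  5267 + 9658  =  4391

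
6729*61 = 410469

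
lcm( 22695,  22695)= 22695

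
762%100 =62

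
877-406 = 471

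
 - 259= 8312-8571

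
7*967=6769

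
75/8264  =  75/8264 =0.01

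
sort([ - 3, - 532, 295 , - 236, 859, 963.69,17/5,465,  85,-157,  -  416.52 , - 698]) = [  -  698, - 532, - 416.52,-236, - 157, - 3,  17/5, 85, 295,465,859,963.69 ] 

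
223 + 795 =1018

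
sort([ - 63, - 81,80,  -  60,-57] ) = [  -  81,-63 , - 60, - 57 , 80]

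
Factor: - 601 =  - 601^1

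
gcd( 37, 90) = 1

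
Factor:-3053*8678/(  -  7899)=2^1 *3^(-1)*43^1*71^1 *2633^( - 1 )*4339^1 = 26493934/7899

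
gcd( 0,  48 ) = 48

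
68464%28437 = 11590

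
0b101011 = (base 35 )18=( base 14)31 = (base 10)43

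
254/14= 127/7  =  18.14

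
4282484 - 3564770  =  717714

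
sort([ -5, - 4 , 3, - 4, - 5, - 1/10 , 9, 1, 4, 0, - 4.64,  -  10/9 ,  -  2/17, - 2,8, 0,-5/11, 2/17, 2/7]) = [ - 5, - 5, - 4.64, - 4, - 4,-2, - 10/9, - 5/11,  -  2/17, - 1/10, 0,0,2/17, 2/7,1, 3, 4, 8, 9 ]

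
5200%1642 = 274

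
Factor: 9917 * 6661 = 47^1*211^1*6661^1 = 66057137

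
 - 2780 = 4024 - 6804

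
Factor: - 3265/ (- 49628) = 2^(  -  2)*5^1 * 19^ ( - 1)=5/76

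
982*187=183634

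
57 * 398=22686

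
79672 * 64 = 5099008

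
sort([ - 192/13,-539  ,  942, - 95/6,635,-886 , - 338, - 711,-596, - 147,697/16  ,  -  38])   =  [-886,-711, - 596,-539, - 338, - 147,-38, - 95/6 ,-192/13 , 697/16, 635,942]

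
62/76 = 31/38 = 0.82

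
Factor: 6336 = 2^6*3^2*11^1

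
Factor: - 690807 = - 3^1*13^1*17713^1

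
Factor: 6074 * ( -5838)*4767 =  - 169037877204 = -2^2*3^2*7^2*139^1*227^1*3037^1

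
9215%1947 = 1427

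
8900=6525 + 2375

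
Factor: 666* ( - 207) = - 2^1 * 3^4*23^1*37^1=   - 137862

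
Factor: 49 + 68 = 117 = 3^2*13^1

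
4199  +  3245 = 7444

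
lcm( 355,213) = 1065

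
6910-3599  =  3311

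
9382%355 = 152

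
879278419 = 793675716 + 85602703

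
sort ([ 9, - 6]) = [ - 6, 9]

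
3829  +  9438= 13267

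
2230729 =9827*227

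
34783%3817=430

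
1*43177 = 43177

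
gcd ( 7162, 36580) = 2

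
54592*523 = 28551616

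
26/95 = 26/95 = 0.27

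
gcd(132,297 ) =33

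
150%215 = 150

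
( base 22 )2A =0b110110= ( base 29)1P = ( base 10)54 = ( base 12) 46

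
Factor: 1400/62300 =2^1 * 89^( - 1 ) =2/89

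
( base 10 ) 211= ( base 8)323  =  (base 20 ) AB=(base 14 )111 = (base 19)B2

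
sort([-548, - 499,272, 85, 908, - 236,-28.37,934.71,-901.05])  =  [ - 901.05,-548  , - 499, - 236, - 28.37,85, 272, 908,934.71 ]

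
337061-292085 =44976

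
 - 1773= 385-2158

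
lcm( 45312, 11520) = 679680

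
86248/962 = 89 + 315/481 = 89.65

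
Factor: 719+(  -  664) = 55 = 5^1 * 11^1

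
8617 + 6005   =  14622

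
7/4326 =1/618   =  0.00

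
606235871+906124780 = 1512360651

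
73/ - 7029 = - 73/7029 = - 0.01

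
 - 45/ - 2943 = 5/327  =  0.02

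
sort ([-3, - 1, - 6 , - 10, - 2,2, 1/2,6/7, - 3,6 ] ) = [ - 10, - 6, - 3, - 3, - 2,  -  1 , 1/2,6/7,2, 6]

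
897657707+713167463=1610825170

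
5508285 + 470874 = 5979159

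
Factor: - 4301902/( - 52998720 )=2150951/26499360 = 2^ ( - 5) * 3^( - 1 )*5^(-1 )*11^1 *55207^( -1 ) * 195541^1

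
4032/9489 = 1344/3163 = 0.42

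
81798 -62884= 18914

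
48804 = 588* 83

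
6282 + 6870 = 13152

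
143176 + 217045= 360221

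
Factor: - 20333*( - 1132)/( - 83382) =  - 2^1 * 3^ (-1)*13^( - 1)*283^1*1069^( - 1)*20333^1 = -11508478/41691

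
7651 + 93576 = 101227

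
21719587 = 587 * 37001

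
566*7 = 3962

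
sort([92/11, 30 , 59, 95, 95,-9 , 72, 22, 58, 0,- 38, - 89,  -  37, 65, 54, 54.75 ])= [ - 89, - 38,  -  37, - 9 , 0, 92/11, 22,30, 54, 54.75,58,59, 65,72, 95,95 ]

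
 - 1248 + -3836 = -5084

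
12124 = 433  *28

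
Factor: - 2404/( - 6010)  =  2^1*5^( - 1)  =  2/5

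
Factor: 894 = 2^1*3^1*149^1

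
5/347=5/347 = 0.01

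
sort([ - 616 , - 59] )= [ - 616, -59 ]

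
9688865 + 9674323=19363188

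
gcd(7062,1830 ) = 6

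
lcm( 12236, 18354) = 36708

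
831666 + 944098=1775764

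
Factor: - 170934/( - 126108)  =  2^( - 1) * 3^( - 1 )*113^( - 1) * 919^1 =919/678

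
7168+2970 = 10138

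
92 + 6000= 6092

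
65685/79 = 831 + 36/79 = 831.46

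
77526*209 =16202934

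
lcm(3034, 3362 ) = 124394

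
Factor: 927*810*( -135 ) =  - 2^1*3^9 * 5^2*103^1 = - 101367450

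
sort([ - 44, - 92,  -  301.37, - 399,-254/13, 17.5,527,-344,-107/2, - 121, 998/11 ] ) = [-399, - 344, - 301.37,-121,-92,-107/2,-44,-254/13, 17.5, 998/11, 527] 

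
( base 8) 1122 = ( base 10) 594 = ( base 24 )10i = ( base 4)21102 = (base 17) 20g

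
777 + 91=868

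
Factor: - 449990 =-2^1*5^1 * 17^1*2647^1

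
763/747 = 763/747 = 1.02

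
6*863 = 5178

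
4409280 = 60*73488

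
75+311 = 386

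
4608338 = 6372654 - 1764316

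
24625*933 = 22975125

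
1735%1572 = 163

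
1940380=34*57070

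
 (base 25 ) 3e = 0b1011001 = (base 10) 89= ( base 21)45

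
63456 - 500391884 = -500328428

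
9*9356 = 84204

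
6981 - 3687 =3294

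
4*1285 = 5140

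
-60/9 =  - 7 + 1/3= - 6.67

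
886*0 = 0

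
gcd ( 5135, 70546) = 1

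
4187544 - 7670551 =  - 3483007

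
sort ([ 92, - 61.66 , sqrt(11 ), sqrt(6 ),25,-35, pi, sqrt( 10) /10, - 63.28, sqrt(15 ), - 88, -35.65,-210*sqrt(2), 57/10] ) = [ - 210 * sqrt(2), - 88, - 63.28, - 61.66,  -  35.65,  -  35, sqrt(10)/10, sqrt(6 ),  pi, sqrt ( 11 ),sqrt(15), 57/10, 25 , 92 ]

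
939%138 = 111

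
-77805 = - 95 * 819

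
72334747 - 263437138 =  - 191102391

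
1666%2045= 1666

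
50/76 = 25/38=0.66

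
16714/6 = 8357/3  =  2785.67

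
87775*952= 83561800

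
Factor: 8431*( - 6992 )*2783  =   - 164056603216  =  - 2^4 * 11^2* 19^1* 23^2*8431^1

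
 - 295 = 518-813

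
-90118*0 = 0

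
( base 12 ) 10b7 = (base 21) 44J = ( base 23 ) 3c4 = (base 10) 1867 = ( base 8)3513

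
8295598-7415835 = 879763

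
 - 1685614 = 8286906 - 9972520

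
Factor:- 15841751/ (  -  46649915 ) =5^( - 1)*13^ (  -  2) * 55207^ ( - 1 )*15841751^1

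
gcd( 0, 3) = 3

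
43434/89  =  488 + 2/89 = 488.02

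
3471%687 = 36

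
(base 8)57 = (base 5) 142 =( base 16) 2F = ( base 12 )3B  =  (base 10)47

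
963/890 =1+73/890= 1.08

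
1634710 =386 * 4235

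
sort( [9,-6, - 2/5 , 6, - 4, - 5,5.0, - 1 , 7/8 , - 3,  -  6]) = [  -  6, - 6, - 5, - 4, - 3, - 1, -2/5, 7/8,5.0, 6,9 ] 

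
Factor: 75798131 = 31^1 * 2445101^1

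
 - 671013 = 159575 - 830588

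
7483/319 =23 + 146/319 = 23.46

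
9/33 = 3/11=0.27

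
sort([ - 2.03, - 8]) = [  -  8, - 2.03]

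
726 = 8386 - 7660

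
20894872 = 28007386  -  7112514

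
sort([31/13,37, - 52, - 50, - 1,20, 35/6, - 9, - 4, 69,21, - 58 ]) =[ - 58, - 52, - 50,  -  9, - 4, - 1,31/13, 35/6,20,  21 , 37,  69]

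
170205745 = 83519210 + 86686535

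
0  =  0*34634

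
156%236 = 156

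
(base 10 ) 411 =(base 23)hk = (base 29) E5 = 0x19b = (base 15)1c6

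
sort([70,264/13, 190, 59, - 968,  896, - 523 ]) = [ - 968,-523, 264/13 , 59, 70,190,896]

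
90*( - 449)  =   - 40410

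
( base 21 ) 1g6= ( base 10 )783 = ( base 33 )NO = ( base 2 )1100001111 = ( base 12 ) 553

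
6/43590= 1/7265 = 0.00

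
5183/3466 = 5183/3466 = 1.50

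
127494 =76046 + 51448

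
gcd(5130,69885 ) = 45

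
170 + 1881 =2051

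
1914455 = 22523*85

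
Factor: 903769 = 131^1*6899^1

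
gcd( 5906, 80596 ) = 2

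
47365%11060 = 3125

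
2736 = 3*912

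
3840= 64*60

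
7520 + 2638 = 10158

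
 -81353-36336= - 117689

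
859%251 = 106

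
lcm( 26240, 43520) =1784320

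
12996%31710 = 12996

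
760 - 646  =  114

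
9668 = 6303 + 3365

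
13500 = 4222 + 9278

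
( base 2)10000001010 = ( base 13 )617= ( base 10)1034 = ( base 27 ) 1b8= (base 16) 40A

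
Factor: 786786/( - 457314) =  - 917/533 = -7^1*13^(-1 ) * 41^( - 1 )*131^1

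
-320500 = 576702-897202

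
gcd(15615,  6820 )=5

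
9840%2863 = 1251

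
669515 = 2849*235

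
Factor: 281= 281^1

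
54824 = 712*77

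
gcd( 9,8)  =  1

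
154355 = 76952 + 77403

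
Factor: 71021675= 5^2*67^1*109^1 * 389^1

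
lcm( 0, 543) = 0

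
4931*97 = 478307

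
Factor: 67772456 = 2^3*37^1*228961^1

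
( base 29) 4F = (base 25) 56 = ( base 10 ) 131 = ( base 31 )47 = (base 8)203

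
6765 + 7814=14579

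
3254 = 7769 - 4515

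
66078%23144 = 19790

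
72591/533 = 72591/533 = 136.19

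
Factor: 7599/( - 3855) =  - 5^( - 1 ) * 17^1 * 149^1 * 257^(-1 )= - 2533/1285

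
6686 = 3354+3332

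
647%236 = 175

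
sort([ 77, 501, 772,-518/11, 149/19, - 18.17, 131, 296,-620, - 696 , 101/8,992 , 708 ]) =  [ - 696,-620, - 518/11, -18.17,149/19, 101/8, 77, 131, 296, 501, 708, 772, 992]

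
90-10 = 80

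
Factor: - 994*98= -2^2* 7^3 * 71^1  =  - 97412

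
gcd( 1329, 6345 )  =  3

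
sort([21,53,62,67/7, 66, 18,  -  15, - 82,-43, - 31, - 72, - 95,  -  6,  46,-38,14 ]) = [-95, - 82,- 72, - 43,-38, - 31, - 15, - 6,67/7,14,18,  21,46, 53, 62,  66]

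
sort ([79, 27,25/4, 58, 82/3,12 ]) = [ 25/4,12,27,  82/3,58,79]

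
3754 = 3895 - 141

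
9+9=18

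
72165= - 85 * (-849 )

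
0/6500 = 0=   0.00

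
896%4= 0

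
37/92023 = 37/92023 = 0.00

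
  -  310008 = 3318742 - 3628750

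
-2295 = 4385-6680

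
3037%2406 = 631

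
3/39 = 1/13 = 0.08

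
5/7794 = 5/7794 = 0.00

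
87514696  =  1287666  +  86227030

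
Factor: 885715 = 5^1*47^1*3769^1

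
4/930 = 2/465 = 0.00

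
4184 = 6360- 2176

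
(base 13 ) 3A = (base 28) 1l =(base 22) 25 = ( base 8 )61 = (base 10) 49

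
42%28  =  14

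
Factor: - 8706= -2^1*3^1 * 1451^1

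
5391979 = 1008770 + 4383209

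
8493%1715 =1633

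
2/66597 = 2/66597 = 0.00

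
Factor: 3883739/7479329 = 20123/38753=11^ ( - 1 )*13^( -1 ) *271^( -1 )*20123^1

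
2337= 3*779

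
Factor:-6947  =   - 6947^1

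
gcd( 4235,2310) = 385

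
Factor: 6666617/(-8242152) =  - 2^(-3)*3^( - 1)*343423^(-1 ) * 6666617^1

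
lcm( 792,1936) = 17424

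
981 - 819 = 162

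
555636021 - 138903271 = 416732750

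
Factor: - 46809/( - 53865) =743/855 = 3^(-2 )*5^( - 1)*19^( - 1 )*743^1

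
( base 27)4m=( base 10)130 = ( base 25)55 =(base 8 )202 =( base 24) 5A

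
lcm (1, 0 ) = 0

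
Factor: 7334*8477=62170318=   2^1 * 7^2 * 19^1*173^1*193^1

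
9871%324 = 151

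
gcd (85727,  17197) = 1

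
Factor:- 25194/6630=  - 5^( - 1)*19^1 = - 19/5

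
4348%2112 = 124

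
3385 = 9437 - 6052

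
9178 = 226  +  8952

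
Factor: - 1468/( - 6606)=2^1*3^( - 2) =2/9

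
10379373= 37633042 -27253669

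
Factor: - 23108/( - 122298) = 106/561=2^1*3^( - 1)*11^ ( - 1) * 17^(  -  1 )*53^1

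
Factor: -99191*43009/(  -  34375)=5^ ( - 5 ) * 11^(-1)*41^1 * 1049^1*99191^1 =4266105719/34375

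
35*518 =18130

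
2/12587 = 2/12587 = 0.00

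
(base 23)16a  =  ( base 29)na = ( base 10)677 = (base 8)1245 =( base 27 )P2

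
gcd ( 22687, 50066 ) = 1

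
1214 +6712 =7926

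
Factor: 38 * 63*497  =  1189818 = 2^1*3^2*7^2*19^1*71^1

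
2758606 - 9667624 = - 6909018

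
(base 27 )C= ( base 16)C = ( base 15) C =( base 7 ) 15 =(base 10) 12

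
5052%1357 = 981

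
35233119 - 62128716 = - 26895597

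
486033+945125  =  1431158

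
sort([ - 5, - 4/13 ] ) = [  -  5,-4/13] 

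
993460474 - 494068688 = 499391786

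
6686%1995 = 701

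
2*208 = 416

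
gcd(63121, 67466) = 79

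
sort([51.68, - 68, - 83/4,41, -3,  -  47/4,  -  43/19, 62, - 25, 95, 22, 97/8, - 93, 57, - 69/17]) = [ - 93, - 68,  -  25 , - 83/4 , - 47/4 ,-69/17, - 3  ,-43/19,97/8,22, 41, 51.68, 57 , 62, 95 ] 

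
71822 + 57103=128925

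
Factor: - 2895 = - 3^1*5^1*193^1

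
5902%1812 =466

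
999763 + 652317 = 1652080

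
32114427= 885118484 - 853004057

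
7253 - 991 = 6262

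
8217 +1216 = 9433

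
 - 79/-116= 79/116 = 0.68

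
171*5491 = 938961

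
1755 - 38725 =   -  36970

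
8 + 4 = 12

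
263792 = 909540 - 645748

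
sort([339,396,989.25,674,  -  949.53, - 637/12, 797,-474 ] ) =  [ - 949.53,-474, - 637/12, 339, 396,  674, 797, 989.25] 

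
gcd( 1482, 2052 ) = 114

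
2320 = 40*58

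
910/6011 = 910/6011 = 0.15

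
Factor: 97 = 97^1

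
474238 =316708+157530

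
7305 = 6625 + 680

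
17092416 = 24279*704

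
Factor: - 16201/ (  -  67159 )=17^1*239^( - 1)*281^( - 1)*953^1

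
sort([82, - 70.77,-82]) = [-82,  -  70.77,82]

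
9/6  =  1+1/2 = 1.50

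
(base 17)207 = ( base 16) 249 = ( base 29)K5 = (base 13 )360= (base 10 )585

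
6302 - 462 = 5840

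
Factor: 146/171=2^1* 3^( -2) * 19^(-1)*73^1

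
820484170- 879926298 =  - 59442128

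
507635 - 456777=50858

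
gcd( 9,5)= 1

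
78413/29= 78413/29=2703.90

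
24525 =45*545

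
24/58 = 12/29 = 0.41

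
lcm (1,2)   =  2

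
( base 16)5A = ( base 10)90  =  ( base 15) 60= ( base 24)3I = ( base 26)3c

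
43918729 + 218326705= 262245434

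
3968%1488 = 992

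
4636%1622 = 1392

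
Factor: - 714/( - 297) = 238/99  =  2^1*3^( - 2)*7^1*11^( - 1 )*17^1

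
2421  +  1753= 4174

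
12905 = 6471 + 6434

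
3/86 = 3/86=0.03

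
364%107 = 43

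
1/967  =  1/967 = 0.00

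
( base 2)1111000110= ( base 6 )4250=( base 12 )686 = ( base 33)t9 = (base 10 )966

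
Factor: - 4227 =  - 3^1 * 1409^1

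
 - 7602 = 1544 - 9146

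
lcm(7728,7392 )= 170016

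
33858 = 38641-4783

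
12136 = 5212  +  6924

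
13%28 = 13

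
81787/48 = 81787/48 = 1703.90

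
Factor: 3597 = 3^1*11^1 * 109^1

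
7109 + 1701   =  8810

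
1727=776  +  951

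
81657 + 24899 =106556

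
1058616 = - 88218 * ( - 12)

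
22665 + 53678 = 76343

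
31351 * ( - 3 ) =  - 94053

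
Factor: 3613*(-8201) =  -  29630213 = - 59^1*139^1*3613^1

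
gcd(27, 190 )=1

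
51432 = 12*4286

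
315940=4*78985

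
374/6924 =187/3462  =  0.05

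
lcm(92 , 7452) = 7452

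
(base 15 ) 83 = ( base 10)123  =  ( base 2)1111011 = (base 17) 74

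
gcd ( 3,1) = 1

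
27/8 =3 + 3/8 =3.38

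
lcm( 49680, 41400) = 248400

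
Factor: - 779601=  - 3^1*259867^1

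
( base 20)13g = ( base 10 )476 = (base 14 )260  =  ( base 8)734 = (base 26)i8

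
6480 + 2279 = 8759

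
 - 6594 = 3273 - 9867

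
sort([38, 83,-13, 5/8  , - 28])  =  [- 28, - 13, 5/8 , 38,83] 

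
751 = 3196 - 2445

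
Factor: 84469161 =3^1 * 7^1  *4022341^1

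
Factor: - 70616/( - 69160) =97/95 = 5^( - 1 )*19^( - 1)*97^1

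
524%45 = 29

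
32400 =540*60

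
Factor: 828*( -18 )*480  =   - 2^8*3^5*5^1*23^1 = - 7153920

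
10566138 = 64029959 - 53463821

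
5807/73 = 79  +  40/73 =79.55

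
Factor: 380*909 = 2^2 *3^2*5^1* 19^1*101^1=345420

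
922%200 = 122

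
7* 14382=100674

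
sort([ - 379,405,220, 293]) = [ - 379,220,293,  405 ]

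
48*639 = 30672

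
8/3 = 8/3 = 2.67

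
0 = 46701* 0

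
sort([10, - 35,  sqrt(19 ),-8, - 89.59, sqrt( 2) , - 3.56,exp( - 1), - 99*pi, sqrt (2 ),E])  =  [ - 99*pi, - 89.59, - 35 , - 8, - 3.56, exp( - 1),sqrt(2 ),sqrt(2 ), E,sqrt( 19 ), 10]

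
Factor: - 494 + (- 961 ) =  - 3^1*5^1*97^1 = - 1455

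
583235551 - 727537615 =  - 144302064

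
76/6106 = 38/3053 = 0.01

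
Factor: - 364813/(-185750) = 2^( - 1)*5^ ( - 3)* 491^1 = 491/250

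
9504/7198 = 4752/3599= 1.32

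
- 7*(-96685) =676795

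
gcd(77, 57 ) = 1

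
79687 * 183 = 14582721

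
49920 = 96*520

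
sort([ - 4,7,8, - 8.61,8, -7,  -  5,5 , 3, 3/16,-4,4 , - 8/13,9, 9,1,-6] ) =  [ - 8.61, - 7, - 6, - 5, - 4, - 4, - 8/13,3/16,1,3 , 4,5,  7,  8,8,9,9]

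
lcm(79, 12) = 948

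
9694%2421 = 10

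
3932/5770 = 1966/2885 = 0.68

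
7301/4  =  1825 + 1/4=1825.25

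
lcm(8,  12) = 24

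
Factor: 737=11^1*67^1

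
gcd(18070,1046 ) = 2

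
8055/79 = 101 + 76/79 = 101.96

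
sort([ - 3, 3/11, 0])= [ - 3,0,  3/11]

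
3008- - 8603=11611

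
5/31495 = 1/6299 = 0.00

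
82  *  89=7298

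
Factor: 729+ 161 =2^1*5^1*89^1  =  890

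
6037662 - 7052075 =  - 1014413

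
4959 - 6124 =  -1165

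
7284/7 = 1040+4/7 = 1040.57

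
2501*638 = 1595638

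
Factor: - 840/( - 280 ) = 3^1 = 3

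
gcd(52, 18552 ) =4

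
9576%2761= 1293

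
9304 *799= 7433896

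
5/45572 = 5/45572 = 0.00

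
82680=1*82680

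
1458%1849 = 1458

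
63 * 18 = 1134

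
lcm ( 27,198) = 594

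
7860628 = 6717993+1142635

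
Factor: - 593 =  - 593^1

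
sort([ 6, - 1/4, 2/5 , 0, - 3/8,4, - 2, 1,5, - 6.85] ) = [ - 6.85, - 2, - 3/8, - 1/4,  0, 2/5,1,4,5,6] 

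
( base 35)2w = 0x66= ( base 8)146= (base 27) 3l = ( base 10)102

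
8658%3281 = 2096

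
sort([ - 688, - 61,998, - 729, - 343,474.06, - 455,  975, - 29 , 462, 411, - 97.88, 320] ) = [-729, - 688, - 455, - 343, - 97.88,-61, - 29,  320,411,462,474.06, 975,998]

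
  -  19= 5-24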